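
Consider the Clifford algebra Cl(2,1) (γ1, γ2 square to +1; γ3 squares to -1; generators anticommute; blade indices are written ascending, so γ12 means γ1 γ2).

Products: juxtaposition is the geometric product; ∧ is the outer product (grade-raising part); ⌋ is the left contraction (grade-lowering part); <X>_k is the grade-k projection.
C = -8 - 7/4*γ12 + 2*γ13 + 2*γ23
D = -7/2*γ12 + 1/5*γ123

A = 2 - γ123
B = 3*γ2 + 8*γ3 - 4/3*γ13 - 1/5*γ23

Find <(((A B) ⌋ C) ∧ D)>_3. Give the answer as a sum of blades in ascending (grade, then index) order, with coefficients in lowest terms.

step 1: 1/5*γ1 + 14/3*γ2 + 16*γ3 + 8*γ12 + 1/3*γ13 - 2/5*γ23
step 2: 208/15 + 241/6*γ1 + 633/20*γ2 + 146/15*γ3
step 3: -728/15*γ12 - 2347/75*γ123
step 4: -2347/75*γ123
Answer: -2347/75*γ123


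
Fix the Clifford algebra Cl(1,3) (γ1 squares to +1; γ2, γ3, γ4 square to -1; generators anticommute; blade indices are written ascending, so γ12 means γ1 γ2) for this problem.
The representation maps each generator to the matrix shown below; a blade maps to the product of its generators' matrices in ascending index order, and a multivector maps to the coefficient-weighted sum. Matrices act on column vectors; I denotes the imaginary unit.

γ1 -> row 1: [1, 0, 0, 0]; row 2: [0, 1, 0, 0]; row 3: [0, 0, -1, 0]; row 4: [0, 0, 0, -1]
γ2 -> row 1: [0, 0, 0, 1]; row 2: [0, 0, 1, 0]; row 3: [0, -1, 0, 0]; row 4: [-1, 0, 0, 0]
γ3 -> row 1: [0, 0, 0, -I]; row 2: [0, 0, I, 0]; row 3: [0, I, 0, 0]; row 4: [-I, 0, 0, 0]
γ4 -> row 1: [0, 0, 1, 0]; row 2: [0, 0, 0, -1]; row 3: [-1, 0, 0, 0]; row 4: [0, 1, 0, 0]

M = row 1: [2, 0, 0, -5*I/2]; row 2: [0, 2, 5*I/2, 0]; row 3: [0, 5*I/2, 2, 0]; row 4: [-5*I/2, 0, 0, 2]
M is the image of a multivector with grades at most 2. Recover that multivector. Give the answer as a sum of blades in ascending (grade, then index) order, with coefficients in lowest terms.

Method: the blade images are trace-orthogonal — tr(rho(e_A) rho(e_B)^-1) = 4 if A = B and 0 otherwise — and rho(e_A)^-1 = (e_A)^2 * rho(e_A) with (e_A)^2 = +1 or -1, so the coefficient of e_A in the preimage is (e_A)^2 * tr(M rho(e_A))/4.
Nonzero projections over blades of grade <= 2: 1: (1)^2 = +1, tr(M 1) = 8, coefficient 2; γ3: (γ3)^2 = -1, tr(M rho(γ3)) = -10, coefficient 5/2. Every other blade of grade <= 2 projects to 0.
Answer: 2 + 5/2*γ3


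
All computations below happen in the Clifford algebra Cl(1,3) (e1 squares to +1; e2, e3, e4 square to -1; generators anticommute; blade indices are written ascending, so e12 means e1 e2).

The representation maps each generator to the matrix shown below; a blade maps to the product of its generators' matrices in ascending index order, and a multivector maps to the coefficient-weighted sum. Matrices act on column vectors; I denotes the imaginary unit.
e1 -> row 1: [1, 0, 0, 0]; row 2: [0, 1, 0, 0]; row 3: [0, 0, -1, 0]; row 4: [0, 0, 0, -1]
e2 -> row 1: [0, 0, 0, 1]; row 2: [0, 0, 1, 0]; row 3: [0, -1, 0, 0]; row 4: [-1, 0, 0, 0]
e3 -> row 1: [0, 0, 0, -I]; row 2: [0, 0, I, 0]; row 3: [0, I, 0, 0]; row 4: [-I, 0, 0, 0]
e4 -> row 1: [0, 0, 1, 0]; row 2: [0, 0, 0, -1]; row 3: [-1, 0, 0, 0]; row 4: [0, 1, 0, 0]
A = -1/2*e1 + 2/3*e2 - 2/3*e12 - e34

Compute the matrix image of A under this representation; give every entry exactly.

Bivector images (products of the table entries): rho(e12) = rho(e1)rho(e2) = row 1: [0, 0, 0, 1]; row 2: [0, 0, 1, 0]; row 3: [0, 1, 0, 0]; row 4: [1, 0, 0, 0]; rho(e34) = rho(e3)rho(e4) = row 1: [0, -I, 0, 0]; row 2: [-I, 0, 0, 0]; row 3: [0, 0, 0, -I]; row 4: [0, 0, -I, 0].
M = (-1/2)*rho(e1) + (2/3)*rho(e2) + (-2/3)*rho(e12) + (-1)*rho(e34), summed entrywise:
Answer: row 1: [-1/2, I, 0, 0]; row 2: [I, -1/2, 0, 0]; row 3: [0, -4/3, 1/2, I]; row 4: [-4/3, 0, I, 1/2]


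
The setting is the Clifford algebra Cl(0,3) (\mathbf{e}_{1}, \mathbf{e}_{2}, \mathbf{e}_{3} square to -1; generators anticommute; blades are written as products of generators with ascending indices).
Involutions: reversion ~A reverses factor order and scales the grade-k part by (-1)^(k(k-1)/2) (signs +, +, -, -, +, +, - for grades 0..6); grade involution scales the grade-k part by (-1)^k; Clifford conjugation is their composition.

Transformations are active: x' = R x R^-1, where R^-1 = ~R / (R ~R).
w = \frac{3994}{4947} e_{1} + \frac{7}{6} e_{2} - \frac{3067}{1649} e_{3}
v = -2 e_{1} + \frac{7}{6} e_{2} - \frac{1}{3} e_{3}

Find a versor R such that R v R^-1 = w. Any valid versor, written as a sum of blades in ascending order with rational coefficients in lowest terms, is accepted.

Equal squares first: v^2 = w^2 = -\frac{197}{36}. Then v + w = -\frac{5900}{4947} e_{1} + \frac{7}{3} e_{2} - \frac{10850}{4947} e_{3} is a versor taking v to w, provided it is invertible.
Answer: -\frac{5900}{4947} e_{1} + \frac{7}{3} e_{2} - \frac{10850}{4947} e_{3}


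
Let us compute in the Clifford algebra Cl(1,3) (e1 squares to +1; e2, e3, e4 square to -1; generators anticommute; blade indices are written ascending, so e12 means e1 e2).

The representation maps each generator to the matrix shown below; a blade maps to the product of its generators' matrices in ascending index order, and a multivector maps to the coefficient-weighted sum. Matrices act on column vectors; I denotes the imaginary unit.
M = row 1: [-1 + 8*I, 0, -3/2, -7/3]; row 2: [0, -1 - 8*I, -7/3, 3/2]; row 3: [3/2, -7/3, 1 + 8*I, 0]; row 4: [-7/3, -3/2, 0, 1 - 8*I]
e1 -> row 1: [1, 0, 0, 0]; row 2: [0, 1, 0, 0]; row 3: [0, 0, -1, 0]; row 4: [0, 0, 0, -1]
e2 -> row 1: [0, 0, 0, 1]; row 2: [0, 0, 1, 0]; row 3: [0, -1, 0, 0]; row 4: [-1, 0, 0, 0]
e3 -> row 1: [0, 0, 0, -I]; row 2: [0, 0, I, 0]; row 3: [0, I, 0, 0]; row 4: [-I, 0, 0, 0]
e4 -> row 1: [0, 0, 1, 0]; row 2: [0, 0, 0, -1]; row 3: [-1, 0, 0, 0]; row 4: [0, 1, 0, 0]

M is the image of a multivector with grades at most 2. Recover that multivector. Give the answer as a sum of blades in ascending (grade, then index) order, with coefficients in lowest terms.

Method: the blade images are trace-orthogonal — tr(rho(e_A) rho(e_B)^-1) = 4 if A = B and 0 otherwise — and rho(e_A)^-1 = (e_A)^2 * rho(e_A) with (e_A)^2 = +1 or -1, so the coefficient of e_A in the preimage is (e_A)^2 * tr(M rho(e_A))/4.
Nonzero projections over blades of grade <= 2: e1: (e1)^2 = +1, tr(M rho(e1)) = -4, coefficient -1; e4: (e4)^2 = -1, tr(M rho(e4)) = 6, coefficient -3/2; e12: (e12)^2 = +1, tr(M rho(e12)) = -28/3, coefficient -7/3; e23: (e23)^2 = -1, tr(M rho(e23)) = 32, coefficient -8. Every other blade of grade <= 2 projects to 0.
Answer: -e1 - 3/2*e4 - 7/3*e12 - 8*e23


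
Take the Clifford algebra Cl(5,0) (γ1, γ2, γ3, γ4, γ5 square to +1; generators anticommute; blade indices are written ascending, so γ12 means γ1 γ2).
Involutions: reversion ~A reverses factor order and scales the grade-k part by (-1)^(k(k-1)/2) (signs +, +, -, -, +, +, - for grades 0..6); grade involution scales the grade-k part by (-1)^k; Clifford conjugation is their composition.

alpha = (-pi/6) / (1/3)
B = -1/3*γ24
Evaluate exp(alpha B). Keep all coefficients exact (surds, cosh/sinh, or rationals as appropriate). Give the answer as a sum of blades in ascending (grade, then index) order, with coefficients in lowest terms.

B^2 = (-1/3)^2*(γ24)^2 = 1/9*(-1) = -1/9 (a basis 2-blade squares to minus the product of its generators' squares).
B^2 = -1/9 — since the square is negative, the closed form is circular: l = 1/3, alpha*l = -pi/6, so exp(alpha B) = cos(-pi/6) + (sin(-pi/6)/(1/3))*B = sqrt(3)/2 + (-3/2)*B.
Answer: sqrt(3)/2 + 1/2*γ24


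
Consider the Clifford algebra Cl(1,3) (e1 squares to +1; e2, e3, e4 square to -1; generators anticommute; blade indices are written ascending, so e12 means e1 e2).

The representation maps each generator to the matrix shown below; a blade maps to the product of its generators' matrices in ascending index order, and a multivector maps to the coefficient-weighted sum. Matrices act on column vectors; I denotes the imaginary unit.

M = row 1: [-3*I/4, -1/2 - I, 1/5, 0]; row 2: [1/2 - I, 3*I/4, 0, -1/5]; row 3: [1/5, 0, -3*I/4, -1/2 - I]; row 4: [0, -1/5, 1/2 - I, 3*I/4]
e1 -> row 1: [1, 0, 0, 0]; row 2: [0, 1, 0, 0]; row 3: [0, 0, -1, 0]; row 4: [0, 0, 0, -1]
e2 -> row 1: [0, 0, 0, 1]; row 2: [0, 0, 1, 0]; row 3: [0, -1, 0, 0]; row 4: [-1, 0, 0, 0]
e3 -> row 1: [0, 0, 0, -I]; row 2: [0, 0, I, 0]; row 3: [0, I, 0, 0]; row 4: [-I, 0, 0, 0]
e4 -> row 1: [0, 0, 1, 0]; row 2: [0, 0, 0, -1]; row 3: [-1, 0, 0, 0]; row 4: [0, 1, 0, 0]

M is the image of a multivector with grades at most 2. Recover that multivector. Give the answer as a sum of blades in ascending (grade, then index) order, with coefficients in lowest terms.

Method: the blade images are trace-orthogonal — tr(rho(e_A) rho(e_B)^-1) = 4 if A = B and 0 otherwise — and rho(e_A)^-1 = (e_A)^2 * rho(e_A) with (e_A)^2 = +1 or -1, so the coefficient of e_A in the preimage is (e_A)^2 * tr(M rho(e_A))/4.
Nonzero projections over blades of grade <= 2: e14: (e14)^2 = +1, tr(M rho(e14)) = 4/5, coefficient 1/5; e23: (e23)^2 = -1, tr(M rho(e23)) = -3, coefficient 3/4; e24: (e24)^2 = -1, tr(M rho(e24)) = 2, coefficient -1/2; e34: (e34)^2 = -1, tr(M rho(e34)) = -4, coefficient 1. Every other blade of grade <= 2 projects to 0.
Answer: 1/5*e14 + 3/4*e23 - 1/2*e24 + e34


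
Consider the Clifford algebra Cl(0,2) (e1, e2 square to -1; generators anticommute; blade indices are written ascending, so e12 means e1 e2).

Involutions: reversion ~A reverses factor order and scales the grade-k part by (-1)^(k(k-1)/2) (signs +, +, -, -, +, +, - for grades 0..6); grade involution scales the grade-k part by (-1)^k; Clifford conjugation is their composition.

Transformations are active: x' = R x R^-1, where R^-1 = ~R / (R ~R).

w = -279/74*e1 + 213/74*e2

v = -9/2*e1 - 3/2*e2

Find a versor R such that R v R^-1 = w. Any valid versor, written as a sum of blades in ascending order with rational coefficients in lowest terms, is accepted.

Construction: equal norms (both -45/2) license R = v + w = -306/37*e1 + 51/37*e2 — nothing changes along that direction, while (v - w)/2 changes sign, so v maps onto w.
Answer: -306/37*e1 + 51/37*e2


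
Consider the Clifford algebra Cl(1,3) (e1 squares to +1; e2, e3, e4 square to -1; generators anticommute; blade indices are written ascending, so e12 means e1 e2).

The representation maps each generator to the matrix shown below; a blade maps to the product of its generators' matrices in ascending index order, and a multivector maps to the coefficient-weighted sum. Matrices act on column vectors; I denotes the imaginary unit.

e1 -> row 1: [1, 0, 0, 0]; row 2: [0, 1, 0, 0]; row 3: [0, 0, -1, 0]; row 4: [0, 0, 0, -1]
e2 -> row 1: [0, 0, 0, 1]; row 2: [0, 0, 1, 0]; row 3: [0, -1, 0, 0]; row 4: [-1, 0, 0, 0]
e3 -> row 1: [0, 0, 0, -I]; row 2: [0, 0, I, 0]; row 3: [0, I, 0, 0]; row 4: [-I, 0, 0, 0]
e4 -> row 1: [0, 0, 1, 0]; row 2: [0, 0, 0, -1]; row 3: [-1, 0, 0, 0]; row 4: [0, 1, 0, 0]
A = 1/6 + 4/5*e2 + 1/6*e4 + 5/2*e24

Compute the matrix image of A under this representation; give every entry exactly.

Bivector images (products of the table entries): rho(e24) = rho(e2)rho(e4) = row 1: [0, 1, 0, 0]; row 2: [-1, 0, 0, 0]; row 3: [0, 0, 0, 1]; row 4: [0, 0, -1, 0].
M = (1/6)*1 + (4/5)*rho(e2) + (1/6)*rho(e4) + (5/2)*rho(e24), summed entrywise (1 is the identity matrix):
Answer: row 1: [1/6, 5/2, 1/6, 4/5]; row 2: [-5/2, 1/6, 4/5, -1/6]; row 3: [-1/6, -4/5, 1/6, 5/2]; row 4: [-4/5, 1/6, -5/2, 1/6]


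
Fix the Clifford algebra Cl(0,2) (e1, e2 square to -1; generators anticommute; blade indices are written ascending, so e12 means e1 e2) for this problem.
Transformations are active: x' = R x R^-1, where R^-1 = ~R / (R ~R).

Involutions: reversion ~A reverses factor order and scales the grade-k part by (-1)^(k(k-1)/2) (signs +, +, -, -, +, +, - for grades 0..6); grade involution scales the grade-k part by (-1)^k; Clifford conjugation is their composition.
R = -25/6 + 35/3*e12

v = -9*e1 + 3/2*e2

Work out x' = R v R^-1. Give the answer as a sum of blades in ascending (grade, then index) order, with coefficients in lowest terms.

~R = -25/6 - 35/3*e12, and R ~R = 5525/36, so R^-1 = ~R / (5525/36).
R v = 20*e1 - 445/4*e2
Answer: 1749/221*e1 + 2007/442*e2


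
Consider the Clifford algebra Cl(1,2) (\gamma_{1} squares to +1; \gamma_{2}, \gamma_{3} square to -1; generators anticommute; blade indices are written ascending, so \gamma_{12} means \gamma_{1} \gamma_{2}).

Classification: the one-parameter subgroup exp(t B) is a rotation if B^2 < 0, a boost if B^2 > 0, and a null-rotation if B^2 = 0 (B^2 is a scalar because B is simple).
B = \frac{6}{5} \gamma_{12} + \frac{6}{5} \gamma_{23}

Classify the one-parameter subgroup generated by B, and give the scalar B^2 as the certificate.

B^2 term by term: the squares give (\frac{6}{5})^2*(\gamma_{12})^2 + (\frac{6}{5})^2*(\gamma_{23})^2 = \frac{36}{25}*(+1) + \frac{36}{25}*(-1) = 0 (each basis 2-blade squares to minus the product of its generators' squares); cross terms between blades sharing an index anticommute and cancel. So B^2 = 0.
Answer: null-rotation, certificate B^2 = 0. The scalar 0 is the complete invariant here: its sign names the subgroup type.


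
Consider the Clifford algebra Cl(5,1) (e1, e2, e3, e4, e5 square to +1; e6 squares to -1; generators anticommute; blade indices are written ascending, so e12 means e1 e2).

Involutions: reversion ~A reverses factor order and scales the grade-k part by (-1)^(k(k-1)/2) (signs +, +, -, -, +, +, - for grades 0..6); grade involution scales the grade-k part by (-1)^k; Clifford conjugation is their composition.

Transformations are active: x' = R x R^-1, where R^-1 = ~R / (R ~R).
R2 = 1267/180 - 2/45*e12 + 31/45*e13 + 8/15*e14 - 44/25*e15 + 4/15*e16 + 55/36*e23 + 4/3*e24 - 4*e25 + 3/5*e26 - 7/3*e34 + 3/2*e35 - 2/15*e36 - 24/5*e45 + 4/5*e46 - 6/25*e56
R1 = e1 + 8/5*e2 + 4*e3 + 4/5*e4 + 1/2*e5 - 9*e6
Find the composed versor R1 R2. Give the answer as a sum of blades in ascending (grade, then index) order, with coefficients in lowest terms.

Distribute over the terms of R1 (each basis-blade product reordered to ascending indices, repeated generators contracted through their squares):
(e1) R2 = 1267/180*e1 - 2/45*e2 + 31/45*e3 + 8/15*e4 - 44/25*e5 + 4/15*e6 + 55/36*e123 + 4/3*e124 - 4*e125 + 3/5*e126 - 7/3*e134 + 3/2*e135 - 2/15*e136 - 24/5*e145 + 4/5*e146 - 6/25*e156
(8/5*e2) R2 = 16/225*e1 + 2534/225*e2 + 22/9*e3 + 32/15*e4 - 32/5*e5 + 24/25*e6 - 248/225*e123 - 64/75*e124 + 352/125*e125 - 32/75*e126 - 56/15*e234 + 12/5*e235 - 16/75*e236 - 192/25*e245 + 32/25*e246 - 48/125*e256
(4*e3) R2 = -124/45*e1 - 55/9*e2 + 1267/45*e3 - 28/3*e4 + 6*e5 - 8/15*e6 - 8/45*e123 - 32/15*e134 + 176/25*e135 - 16/15*e136 - 16/3*e234 + 16*e235 - 12/5*e236 - 96/5*e345 + 16/5*e346 - 24/25*e356
(4/5*e4) R2 = -32/75*e1 - 16/15*e2 + 28/15*e3 + 1267/225*e4 - 96/25*e5 + 16/25*e6 - 8/225*e124 + 124/225*e134 + 176/125*e145 - 16/75*e146 + 11/9*e234 + 16/5*e245 - 12/25*e246 - 6/5*e345 + 8/75*e346 - 24/125*e456
(1/2*e5) R2 = 22/25*e1 + 2*e2 - 3/4*e3 + 12/5*e4 + 1267/360*e5 - 3/25*e6 - 1/45*e125 + 31/90*e135 + 4/15*e145 - 2/15*e156 + 55/72*e235 + 2/3*e245 - 3/10*e256 - 7/6*e345 + 1/15*e356 - 2/5*e456
(-9*e6) R2 = -12/5*e1 - 27/5*e2 + 6/5*e3 - 36/5*e4 + 54/25*e5 - 1267/20*e6 + 2/5*e126 - 31/5*e136 - 24/5*e146 + 396/25*e156 - 55/4*e236 - 12*e246 + 36*e256 + 21*e346 - 27/2*e356 + 216/5*e456
Summing the partial products and collecting blades:
Answer: 2167/900*e1 + 16/25*e2 + 6049/180*e3 - 1313/225*e4 - 577/1800*e5 - 18641/300*e6 + 223/900*e123 + 4/9*e124 - 1357/1125*e125 + 43/75*e126 - 881/225*e134 + 1999/225*e135 - 37/5*e136 - 1172/375*e145 - 316/75*e146 + 232/15*e156 - 353/45*e234 + 6899/360*e235 - 4909/300*e236 - 286/75*e245 - 56/5*e246 + 8829/250*e256 - 647/30*e345 + 1823/75*e346 - 2159/150*e356 + 5326/125*e456


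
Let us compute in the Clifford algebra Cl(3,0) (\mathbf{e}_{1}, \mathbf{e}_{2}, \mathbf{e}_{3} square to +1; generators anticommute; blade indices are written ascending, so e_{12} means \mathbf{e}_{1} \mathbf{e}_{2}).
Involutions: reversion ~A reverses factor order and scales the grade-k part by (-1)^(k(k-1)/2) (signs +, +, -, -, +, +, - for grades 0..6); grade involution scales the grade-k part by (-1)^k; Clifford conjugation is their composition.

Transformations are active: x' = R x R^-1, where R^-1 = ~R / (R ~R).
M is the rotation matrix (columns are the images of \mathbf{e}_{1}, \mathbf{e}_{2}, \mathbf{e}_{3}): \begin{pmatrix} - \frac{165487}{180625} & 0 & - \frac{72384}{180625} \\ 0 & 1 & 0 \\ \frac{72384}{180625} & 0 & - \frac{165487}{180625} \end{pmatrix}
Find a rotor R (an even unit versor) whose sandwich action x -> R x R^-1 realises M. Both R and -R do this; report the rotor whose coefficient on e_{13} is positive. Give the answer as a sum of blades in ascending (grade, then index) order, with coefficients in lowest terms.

Method: write R = a + b12*e_{12} + b13*e_{13} + b23*e_{23} with a^2 + b12^2 + b13^2 + b23^2 = 1 (so R^-1 = ~R). Expanding the columns R e_j ~R gives tr M = 4a^2 - 1 and, from the antisymmetric part, M21 - M12 = -4a*b12, M13 - M31 = 4a*b13, M32 - M23 = -4a*b23.
Here tr M = -\frac{150349}{180625}, so a^2 = (1 + tr M)/4 = \frac{7569}{180625} and a = ±\frac{87}{425}. Taking a = \frac{87}{425}: M21 - M12 = 0, M13 - M31 = -\frac{144768}{180625}, M32 - M23 = 0, giving b12 = 0, b13 = -\frac{416}{425}, b23 = 0, i.e. R = \frac{87}{425} - \frac{416}{425} e_{13}.
Its e_{13} coefficient is negative, so report the other preimage -R.
Answer: -\frac{87}{425} + \frac{416}{425} e_{13}. Recall the cover is two-to-one: with M of trace -\frac{150349}{180625}, both preimages act alike, and the stated e_{13} sign chooses the sheet.


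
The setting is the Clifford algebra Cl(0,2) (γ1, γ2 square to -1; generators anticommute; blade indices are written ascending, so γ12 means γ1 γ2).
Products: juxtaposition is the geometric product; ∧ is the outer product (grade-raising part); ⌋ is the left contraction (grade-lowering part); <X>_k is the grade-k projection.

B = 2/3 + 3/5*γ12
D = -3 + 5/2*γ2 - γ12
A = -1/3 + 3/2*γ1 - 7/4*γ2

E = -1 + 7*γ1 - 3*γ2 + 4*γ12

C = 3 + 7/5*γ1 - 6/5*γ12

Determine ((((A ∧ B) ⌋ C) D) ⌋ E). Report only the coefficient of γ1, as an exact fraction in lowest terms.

step 1: -2/9 + γ1 - 7/6*γ2 - 1/5*γ12
step 2: -173/75 + 49/45*γ1 + 6/5*γ2 + 4/15*γ12
step 3: 314/75 - 77/15*γ1 - 149/18*γ2 + 1903/450*γ12
step 4: -4501/450 - 856/225*γ1 + 598/75*γ2 + 1256/75*γ12
Answer: -856/225


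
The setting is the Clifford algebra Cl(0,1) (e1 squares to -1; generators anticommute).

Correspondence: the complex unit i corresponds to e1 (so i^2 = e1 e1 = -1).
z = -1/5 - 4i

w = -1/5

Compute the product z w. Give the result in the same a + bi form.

In blades: z = -1/5 - 4*e1, w = -1/5.
Distribute z over w term by term (generator squares from the signature, products reordered to ascending indices): (-1/5)*w = 1/25; (-4*e1)*w = 4/5*e1.
Sum: 1/25 + 4/5*e1; translating back through the correspondence:
Answer: 1/25 + 4/5*i


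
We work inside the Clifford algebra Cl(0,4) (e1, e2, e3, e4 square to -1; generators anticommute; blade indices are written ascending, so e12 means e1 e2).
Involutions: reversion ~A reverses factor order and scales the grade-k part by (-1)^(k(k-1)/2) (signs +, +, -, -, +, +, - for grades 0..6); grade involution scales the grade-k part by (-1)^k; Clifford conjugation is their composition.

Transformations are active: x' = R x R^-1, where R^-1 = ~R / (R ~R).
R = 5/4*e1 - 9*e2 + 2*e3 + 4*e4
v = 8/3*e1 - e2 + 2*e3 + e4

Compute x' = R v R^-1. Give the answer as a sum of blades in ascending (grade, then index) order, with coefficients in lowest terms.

~R = 5/4*e1 - 9*e2 + 2*e3 + 4*e4, and R ~R = -1641/16, so R^-1 = ~R / (-1641/16).
R v = -61/3 + 91/4*e12 - 17/6*e13 - 113/12*e14 - 16*e23 - 5*e24 - 6*e34
Answer: -10688/4923*e1 - 1405/547*e2 - 5942/4923*e3 + 2885/4923*e4


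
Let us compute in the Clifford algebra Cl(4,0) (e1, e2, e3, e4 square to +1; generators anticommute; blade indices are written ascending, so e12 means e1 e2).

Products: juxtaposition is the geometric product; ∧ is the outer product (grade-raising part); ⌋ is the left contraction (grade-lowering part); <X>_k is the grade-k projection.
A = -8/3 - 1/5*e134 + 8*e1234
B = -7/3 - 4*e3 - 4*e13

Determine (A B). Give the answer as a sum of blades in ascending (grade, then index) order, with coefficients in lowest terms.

step 1: 56/9 + 32/3*e3 - 4/5*e4 + 32/3*e13 - 4/5*e14 - 32*e24 + 32*e124 + 7/15*e134 - 56/3*e1234
Answer: 56/9 + 32/3*e3 - 4/5*e4 + 32/3*e13 - 4/5*e14 - 32*e24 + 32*e124 + 7/15*e134 - 56/3*e1234


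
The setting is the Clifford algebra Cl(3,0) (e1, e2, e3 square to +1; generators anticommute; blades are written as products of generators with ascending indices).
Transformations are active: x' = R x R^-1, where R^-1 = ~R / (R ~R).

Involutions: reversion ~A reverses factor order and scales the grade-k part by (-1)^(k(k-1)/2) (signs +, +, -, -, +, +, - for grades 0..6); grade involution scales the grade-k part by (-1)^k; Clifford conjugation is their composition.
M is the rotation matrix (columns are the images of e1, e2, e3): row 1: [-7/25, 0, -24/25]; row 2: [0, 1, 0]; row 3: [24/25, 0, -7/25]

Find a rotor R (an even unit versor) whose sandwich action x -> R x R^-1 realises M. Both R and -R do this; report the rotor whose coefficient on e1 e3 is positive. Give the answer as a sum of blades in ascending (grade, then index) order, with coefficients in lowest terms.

Method: write R = a + b12*e1 e2 + b13*e1 e3 + b23*e2 e3 with a^2 + b12^2 + b13^2 + b23^2 = 1 (so R^-1 = ~R). Expanding the columns R e_j ~R gives tr M = 4a^2 - 1 and, from the antisymmetric part, M21 - M12 = -4a*b12, M13 - M31 = 4a*b13, M32 - M23 = -4a*b23.
Here tr M = 11/25, so a^2 = (1 + tr M)/4 = 9/25 and a = ±3/5. Taking a = 3/5: M21 - M12 = 0, M13 - M31 = -48/25, M32 - M23 = 0, giving b12 = 0, b13 = -4/5, b23 = 0, i.e. R = 3/5 - 4/5*e1 e3.
Its e1 e3 coefficient is negative, so report the other preimage -R.
Answer: -3/5 + 4/5*e1 e3. Why the constraint matters: R and -R act identically through the sandwich — M has trace 11/25 either way — so only the sign condition on e1 e3 picks one of the two preimages.


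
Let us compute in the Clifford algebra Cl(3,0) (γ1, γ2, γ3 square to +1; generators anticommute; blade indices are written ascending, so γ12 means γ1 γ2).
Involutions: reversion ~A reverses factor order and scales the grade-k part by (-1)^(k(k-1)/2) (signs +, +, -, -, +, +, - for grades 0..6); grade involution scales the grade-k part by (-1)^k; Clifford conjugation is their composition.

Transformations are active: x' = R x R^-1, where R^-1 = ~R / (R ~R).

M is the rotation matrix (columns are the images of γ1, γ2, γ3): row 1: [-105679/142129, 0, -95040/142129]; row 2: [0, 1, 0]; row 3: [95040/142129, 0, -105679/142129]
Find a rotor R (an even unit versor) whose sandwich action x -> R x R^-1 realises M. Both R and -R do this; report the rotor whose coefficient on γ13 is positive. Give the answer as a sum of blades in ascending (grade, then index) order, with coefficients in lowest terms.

Method: write R = a + b12*γ12 + b13*γ13 + b23*γ23 with a^2 + b12^2 + b13^2 + b23^2 = 1 (so R^-1 = ~R). Expanding the columns R e_j ~R gives tr M = 4a^2 - 1 and, from the antisymmetric part, M21 - M12 = -4a*b12, M13 - M31 = 4a*b13, M32 - M23 = -4a*b23.
Here tr M = -69229/142129, so a^2 = (1 + tr M)/4 = 18225/142129 and a = ±135/377. Taking a = 135/377: M21 - M12 = 0, M13 - M31 = -190080/142129, M32 - M23 = 0, giving b12 = 0, b13 = -352/377, b23 = 0, i.e. R = 135/377 - 352/377*γ13.
Its γ13 coefficient is negative, so report the other preimage -R.
Answer: -135/377 + 352/377*γ13. Uniqueness: Spin(3) -> SO(3) maps R and -R to the same rotation of trace -69229/142129; fixing the sign of the γ13 coefficient removes the ambiguity.


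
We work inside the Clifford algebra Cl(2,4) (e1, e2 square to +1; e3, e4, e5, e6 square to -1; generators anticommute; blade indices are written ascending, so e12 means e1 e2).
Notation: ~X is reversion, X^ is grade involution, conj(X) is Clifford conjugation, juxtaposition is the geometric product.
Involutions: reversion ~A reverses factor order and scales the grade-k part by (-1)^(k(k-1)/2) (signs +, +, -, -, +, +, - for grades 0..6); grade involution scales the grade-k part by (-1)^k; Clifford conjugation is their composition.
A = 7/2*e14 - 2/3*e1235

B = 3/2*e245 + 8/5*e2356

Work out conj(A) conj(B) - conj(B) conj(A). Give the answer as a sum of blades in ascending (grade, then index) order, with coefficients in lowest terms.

first term: 16/15*e16 - 21/4*e125 - e134 - 28/5*e123456
second term: -16/15*e16 + 21/4*e125 - e134 - 28/5*e123456
Answer: 32/15*e16 - 21/2*e125


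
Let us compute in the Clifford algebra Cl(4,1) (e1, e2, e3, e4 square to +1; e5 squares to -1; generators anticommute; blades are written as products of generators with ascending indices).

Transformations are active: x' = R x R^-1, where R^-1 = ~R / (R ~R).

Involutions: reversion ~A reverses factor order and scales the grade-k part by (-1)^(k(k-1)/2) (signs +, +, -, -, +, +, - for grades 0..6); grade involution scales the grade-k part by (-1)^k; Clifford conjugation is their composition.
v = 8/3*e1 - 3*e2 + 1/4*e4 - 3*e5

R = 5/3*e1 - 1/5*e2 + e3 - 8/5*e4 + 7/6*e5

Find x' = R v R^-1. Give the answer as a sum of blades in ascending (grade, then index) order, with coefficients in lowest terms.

~R = 5/3*e1 - 1/5*e2 + e3 - 8/5*e4 + 7/6*e5, and R ~R = 301/60, so R^-1 = ~R / (301/60).
R v = 733/90 - 67/15*e1 e2 - 8/3*e1 e3 + 281/60*e1 e4 - 73/9*e1 e5 + 3*e2 e3 - 97/20*e2 e4 + 41/10*e2 e5 + 1/4*e3 e4 - 3*e3 e5 + 541/120*e4 e5
Answer: 7436/2709*e1 + 10613/4515*e2 + 2932/903*e3 - 98339/18060*e4 + 2627/387*e5


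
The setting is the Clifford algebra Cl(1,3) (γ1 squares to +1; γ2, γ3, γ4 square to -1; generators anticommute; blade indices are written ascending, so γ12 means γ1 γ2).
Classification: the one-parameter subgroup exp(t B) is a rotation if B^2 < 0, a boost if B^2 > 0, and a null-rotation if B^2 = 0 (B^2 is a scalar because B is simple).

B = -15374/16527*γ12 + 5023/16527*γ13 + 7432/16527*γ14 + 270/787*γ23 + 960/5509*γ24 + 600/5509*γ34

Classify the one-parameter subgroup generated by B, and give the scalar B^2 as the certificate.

B^2 term by term: the squares give (-15374/16527)^2*(γ12)^2 + (5023/16527)^2*(γ13)^2 + (7432/16527)^2*(γ14)^2 + (270/787)^2*(γ23)^2 + (960/5509)^2*(γ24)^2 + (600/5509)^2*(γ34)^2 = 236359876/273141729*(+1) + 25230529/273141729*(+1) + 55234624/273141729*(+1) + 72900/619369*(-1) + 921600/30349081*(-1) + 360000/30349081*(-1) = 1 (each basis 2-blade squares to minus the product of its generators' squares); cross terms between blades sharing an index anticommute and cancel; the commuting (index-disjoint) pairs give grade-4 terms 2*c*c'*(blade product), which cancel blade by blade — γ1234: -6149600/30349081 - 3214720/30349081 + 1337760/4335583 = 0 — confirming B is simple. So B^2 = 1.
Answer: boost, certificate B^2 = 1. Key observation: B^2 = 1 is a conjugation invariant, so its sign decides the class regardless of the surface form of B.


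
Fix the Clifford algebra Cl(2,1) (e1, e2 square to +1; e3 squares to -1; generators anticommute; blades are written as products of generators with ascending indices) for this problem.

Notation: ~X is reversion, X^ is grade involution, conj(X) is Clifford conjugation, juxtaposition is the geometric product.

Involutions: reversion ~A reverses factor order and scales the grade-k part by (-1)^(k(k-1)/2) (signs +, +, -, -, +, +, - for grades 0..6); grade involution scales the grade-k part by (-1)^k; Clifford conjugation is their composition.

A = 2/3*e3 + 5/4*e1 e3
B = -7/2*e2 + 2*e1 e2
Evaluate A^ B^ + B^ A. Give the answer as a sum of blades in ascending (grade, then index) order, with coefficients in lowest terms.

first term: 29/6*e2 e3 - 137/24*e1 e2 e3
second term: -1/6*e2 e3 - 73/24*e1 e2 e3
Answer: 14/3*e2 e3 - 35/4*e1 e2 e3


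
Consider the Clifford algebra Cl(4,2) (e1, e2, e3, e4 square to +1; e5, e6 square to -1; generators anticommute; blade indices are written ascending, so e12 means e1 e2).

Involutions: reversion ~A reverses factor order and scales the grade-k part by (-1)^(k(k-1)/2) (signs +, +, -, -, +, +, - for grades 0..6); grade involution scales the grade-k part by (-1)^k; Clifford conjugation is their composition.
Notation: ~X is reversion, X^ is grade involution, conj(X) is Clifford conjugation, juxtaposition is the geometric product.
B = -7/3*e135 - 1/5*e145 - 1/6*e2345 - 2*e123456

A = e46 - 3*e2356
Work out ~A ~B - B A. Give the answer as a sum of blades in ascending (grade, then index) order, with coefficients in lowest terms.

first term: -6*e14 - 1/2*e46 - 7*e126 - 1/5*e156 + 2*e1235 + 1/6*e2356 - 3/5*e12346 + 7/3*e13456
second term: 6*e14 + 1/2*e46 + 7*e126 + 1/5*e156 + 2*e1235 + 1/6*e2356 - 3/5*e12346 + 7/3*e13456
Answer: -12*e14 - e46 - 14*e126 - 2/5*e156


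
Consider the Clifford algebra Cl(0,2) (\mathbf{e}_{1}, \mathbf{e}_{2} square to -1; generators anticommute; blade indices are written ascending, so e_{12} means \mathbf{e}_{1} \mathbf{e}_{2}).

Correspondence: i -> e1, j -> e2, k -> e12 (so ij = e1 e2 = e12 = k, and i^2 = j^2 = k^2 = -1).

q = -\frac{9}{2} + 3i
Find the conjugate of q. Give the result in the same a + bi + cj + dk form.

In blades: q = -\frac{9}{2} + 3 e_{1}.
Conjugation here is Clifford conjugation: the scalar is fixed and the grade-1 and grade-2 blades all flip sign, giving -\frac{9}{2} - 3 e_{1}; translating back:
Answer: -\frac{9}{2} - 3i


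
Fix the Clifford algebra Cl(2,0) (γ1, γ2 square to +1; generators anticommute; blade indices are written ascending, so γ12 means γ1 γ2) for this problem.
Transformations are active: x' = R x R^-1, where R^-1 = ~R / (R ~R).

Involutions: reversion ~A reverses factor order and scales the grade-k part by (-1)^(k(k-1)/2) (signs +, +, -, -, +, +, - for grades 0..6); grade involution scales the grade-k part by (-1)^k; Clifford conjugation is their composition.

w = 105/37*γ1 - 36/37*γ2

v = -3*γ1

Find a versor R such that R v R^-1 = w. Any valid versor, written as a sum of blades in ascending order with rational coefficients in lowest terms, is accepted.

Here q(v) = q(w) = 9; the classical choice R = v + w = -6/37*γ1 - 36/37*γ2 then realises v -> w under the sandwich.
Answer: -6/37*γ1 - 36/37*γ2


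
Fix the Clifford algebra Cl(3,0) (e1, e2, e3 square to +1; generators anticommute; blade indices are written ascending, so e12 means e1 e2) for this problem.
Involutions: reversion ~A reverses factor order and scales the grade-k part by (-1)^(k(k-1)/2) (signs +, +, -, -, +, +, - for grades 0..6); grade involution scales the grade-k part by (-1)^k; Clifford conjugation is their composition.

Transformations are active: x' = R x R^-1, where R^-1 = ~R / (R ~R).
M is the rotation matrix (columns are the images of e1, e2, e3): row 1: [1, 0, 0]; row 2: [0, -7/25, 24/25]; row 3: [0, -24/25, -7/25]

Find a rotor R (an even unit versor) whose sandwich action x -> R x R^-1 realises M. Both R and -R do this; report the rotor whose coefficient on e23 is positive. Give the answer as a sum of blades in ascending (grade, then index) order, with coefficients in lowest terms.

Method: write R = a + b12*e12 + b13*e13 + b23*e23 with a^2 + b12^2 + b13^2 + b23^2 = 1 (so R^-1 = ~R). Expanding the columns R e_j ~R gives tr M = 4a^2 - 1 and, from the antisymmetric part, M21 - M12 = -4a*b12, M13 - M31 = 4a*b13, M32 - M23 = -4a*b23.
Here tr M = 11/25, so a^2 = (1 + tr M)/4 = 9/25 and a = ±3/5. Taking a = 3/5: M21 - M12 = 0, M13 - M31 = 0, M32 - M23 = -48/25, giving b12 = 0, b13 = 0, b23 = 4/5, i.e. R = 3/5 + 4/5*e23.
Its e23 coefficient is already positive.
Answer: 3/5 + 4/5*e23. Why the constraint matters: R and -R act identically through the sandwich — M has trace 11/25 either way — so only the sign condition on e23 picks one of the two preimages.


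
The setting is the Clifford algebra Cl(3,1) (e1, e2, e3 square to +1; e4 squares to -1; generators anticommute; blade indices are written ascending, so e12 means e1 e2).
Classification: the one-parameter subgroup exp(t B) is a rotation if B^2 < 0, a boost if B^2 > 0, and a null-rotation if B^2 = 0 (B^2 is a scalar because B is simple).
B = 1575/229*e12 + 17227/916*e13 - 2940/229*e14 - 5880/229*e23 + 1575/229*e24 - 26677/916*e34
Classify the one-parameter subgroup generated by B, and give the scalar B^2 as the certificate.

B^2 term by term: the squares give (1575/229)^2*(e12)^2 + (17227/916)^2*(e13)^2 + (-2940/229)^2*(e14)^2 + (-5880/229)^2*(e23)^2 + (1575/229)^2*(e24)^2 + (-26677/916)^2*(e34)^2 = 2480625/52441*(-1) + 296769529/839056*(-1) + 8643600/52441*(+1) + 34574400/52441*(-1) + 2480625/52441*(+1) + 711662329/839056*(+1) = 0 (each basis 2-blade squares to minus the product of its generators' squares); cross terms between blades sharing an index anticommute and cancel; the commuting (index-disjoint) pairs give grade-4 terms 2*c*c'*(blade product), which cancel blade by blade — e1234: -42016275/104882 - 27132525/104882 + 34574400/52441 = 0 — confirming B is simple. So B^2 = 0.
Answer: null-rotation, certificate B^2 = 0. One invariant decides it: the square 0 survives every conjugation, and its sign is exactly the classification.


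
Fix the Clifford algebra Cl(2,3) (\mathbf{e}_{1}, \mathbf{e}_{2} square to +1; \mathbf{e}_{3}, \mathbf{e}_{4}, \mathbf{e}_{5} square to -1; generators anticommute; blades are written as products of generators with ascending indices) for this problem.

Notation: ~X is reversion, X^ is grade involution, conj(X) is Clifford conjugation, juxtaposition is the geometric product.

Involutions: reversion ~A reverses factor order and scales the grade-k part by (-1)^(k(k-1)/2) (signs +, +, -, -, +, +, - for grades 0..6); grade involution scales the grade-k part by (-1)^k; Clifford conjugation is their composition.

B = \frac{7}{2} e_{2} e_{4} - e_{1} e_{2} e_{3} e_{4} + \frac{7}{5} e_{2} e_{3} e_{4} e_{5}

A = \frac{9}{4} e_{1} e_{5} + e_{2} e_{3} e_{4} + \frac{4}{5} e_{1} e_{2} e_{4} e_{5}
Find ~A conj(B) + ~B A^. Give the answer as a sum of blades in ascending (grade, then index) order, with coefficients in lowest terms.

first term: e_{1} - \frac{7}{2} e_{3} + \frac{7}{5} e_{5} - \frac{28}{25} e_{1} e_{3} - \frac{14}{5} e_{1} e_{5} + \frac{4}{5} e_{3} e_{5} - \frac{63}{20} e_{1} e_{2} e_{3} e_{4} + \frac{63}{8} e_{1} e_{2} e_{4} e_{5} + \frac{9}{4} e_{2} e_{3} e_{4} e_{5}
second term: -e_{1} - \frac{7}{2} e_{3} - \frac{7}{5} e_{5} + \frac{28}{25} e_{1} e_{3} - \frac{14}{5} e_{1} e_{5} - \frac{4}{5} e_{3} e_{5} - \frac{63}{20} e_{1} e_{2} e_{3} e_{4} - \frac{63}{8} e_{1} e_{2} e_{4} e_{5} + \frac{9}{4} e_{2} e_{3} e_{4} e_{5}
Answer: -7 e_{3} - \frac{28}{5} e_{1} e_{5} - \frac{63}{10} e_{1} e_{2} e_{3} e_{4} + \frac{9}{2} e_{2} e_{3} e_{4} e_{5}


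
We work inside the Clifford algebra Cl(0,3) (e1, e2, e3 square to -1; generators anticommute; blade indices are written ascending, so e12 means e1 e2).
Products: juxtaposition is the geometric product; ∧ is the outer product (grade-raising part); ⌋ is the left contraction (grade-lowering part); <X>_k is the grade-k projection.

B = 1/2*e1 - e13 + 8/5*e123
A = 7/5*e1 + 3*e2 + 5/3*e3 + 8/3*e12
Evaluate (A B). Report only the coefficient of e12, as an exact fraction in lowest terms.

step 1: -7/10 - 5/3*e1 + 4/3*e2 - 43/15*e3 - 25/6*e12 + 119/30*e13 - 368/75*e23 + 3*e123
Answer: -25/6


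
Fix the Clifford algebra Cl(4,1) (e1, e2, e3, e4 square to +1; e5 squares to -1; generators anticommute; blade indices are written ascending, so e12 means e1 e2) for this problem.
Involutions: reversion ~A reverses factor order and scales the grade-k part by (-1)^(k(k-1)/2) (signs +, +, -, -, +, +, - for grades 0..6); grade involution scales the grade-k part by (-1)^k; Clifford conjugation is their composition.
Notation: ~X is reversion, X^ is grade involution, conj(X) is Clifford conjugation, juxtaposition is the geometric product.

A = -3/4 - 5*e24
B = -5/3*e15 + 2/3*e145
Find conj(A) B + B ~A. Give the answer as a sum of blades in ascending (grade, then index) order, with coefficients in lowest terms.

first term: 5/4*e15 + 10/3*e125 - 1/2*e145 - 25/3*e1245
second term: 5/4*e15 - 10/3*e125 - 1/2*e145 - 25/3*e1245
Answer: 5/2*e15 - e145 - 50/3*e1245


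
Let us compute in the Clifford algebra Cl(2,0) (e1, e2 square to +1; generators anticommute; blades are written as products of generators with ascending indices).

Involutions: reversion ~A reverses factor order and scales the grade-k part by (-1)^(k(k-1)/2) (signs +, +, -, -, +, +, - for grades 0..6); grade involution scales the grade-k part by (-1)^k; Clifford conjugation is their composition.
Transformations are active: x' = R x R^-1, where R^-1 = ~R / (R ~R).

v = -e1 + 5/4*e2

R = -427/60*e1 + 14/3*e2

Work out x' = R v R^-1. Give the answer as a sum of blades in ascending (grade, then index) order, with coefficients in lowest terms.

~R = -427/60*e1 + 14/3*e2, and R ~R = 260729/3600, so R^-1 = ~R / (260729/3600).
R v = 259/20 - 203/48*e1 e2
Answer: -8221/5321*e1 + 8915/21284*e2


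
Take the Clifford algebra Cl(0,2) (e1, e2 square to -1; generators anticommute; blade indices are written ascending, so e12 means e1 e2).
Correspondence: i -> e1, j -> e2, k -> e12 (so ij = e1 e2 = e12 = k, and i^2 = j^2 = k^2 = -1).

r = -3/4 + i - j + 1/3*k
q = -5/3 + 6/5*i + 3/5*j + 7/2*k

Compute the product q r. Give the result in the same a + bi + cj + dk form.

In blades: q = -5/3 + 6/5*e1 + 3/5*e2 + 7/2*e12, r = -3/4 + e1 - e2 + 1/3*e12.
Distribute q over r term by term (generator squares from the signature, products reordered to ascending indices): (-5/3)*r = 5/4 - 5/3*e1 + 5/3*e2 - 5/9*e12; (6/5*e1)*r = -6/5 - 9/10*e1 - 2/5*e2 - 6/5*e12; (3/5*e2)*r = 3/5 + 1/5*e1 - 9/20*e2 - 3/5*e12; (7/2*e12)*r = -7/6 + 7/2*e1 + 7/2*e2 - 21/8*e12.
Sum: -31/60 + 17/15*e1 + 259/60*e2 - 1793/360*e12; translating back through the correspondence:
Answer: -31/60 + 17/15*i + 259/60*j - 1793/360*k


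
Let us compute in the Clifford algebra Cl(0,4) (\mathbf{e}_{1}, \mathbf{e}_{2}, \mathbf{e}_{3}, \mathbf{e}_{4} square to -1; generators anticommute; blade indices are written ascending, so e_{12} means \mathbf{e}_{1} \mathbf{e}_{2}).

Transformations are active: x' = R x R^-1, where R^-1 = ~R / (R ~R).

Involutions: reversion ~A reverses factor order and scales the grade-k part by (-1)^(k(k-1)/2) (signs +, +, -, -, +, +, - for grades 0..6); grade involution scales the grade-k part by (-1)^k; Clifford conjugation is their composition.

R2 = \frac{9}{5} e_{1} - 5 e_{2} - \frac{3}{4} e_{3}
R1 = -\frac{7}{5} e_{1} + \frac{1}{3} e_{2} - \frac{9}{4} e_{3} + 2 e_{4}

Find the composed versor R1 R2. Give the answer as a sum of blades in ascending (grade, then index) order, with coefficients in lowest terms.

Distribute over the terms of R2 (each basis-blade product reordered to ascending indices, repeated generators contracted through their squares):
R1 (\frac{9}{5} e_{1}) = \frac{63}{25} - \frac{3}{5} e_{12} + \frac{81}{20} e_{13} - \frac{18}{5} e_{14}
R1 (-5 e_{2}) = \frac{5}{3} + 7 e_{12} - \frac{45}{4} e_{23} + 10 e_{24}
R1 (-\frac{3}{4} e_{3}) = -\frac{27}{16} + \frac{21}{20} e_{13} - \frac{1}{4} e_{23} + \frac{3}{2} e_{34}
Summing the partial products and collecting blades:
Answer: \frac{2999}{1200} + \frac{32}{5} e_{12} + \frac{51}{10} e_{13} - \frac{18}{5} e_{14} - \frac{23}{2} e_{23} + 10 e_{24} + \frac{3}{2} e_{34}


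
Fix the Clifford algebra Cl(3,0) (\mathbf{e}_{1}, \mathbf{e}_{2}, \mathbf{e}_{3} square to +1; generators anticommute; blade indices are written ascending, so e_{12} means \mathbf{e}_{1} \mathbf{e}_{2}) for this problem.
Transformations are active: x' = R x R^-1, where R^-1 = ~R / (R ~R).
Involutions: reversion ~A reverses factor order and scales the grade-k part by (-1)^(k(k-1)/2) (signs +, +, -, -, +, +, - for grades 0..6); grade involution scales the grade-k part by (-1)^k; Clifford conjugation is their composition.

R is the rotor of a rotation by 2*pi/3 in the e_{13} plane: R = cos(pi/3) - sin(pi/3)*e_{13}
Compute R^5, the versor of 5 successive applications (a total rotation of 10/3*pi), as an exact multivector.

Half-angle bookkeeping: 5 applications in e_{13} add up to rotor phase 5*pi/3 = \frac{5 \pi}{3}, so R^5 = cos(\frac{5 \pi}{3}) - sin(\frac{5 \pi}{3})*e_{13}.
cos(\frac{5 \pi}{3}) = \frac{1}{2} and sin(\frac{5 \pi}{3}) = - \frac{\sqrt{3}}{2}, so R^5 = \frac{1}{2} + \frac{\sqrt{3}}{2} e_{13}. The net rotation is 4/3*pi (after discarding 1 full turn, each of which contributes a factor -1 to the rotor); the rotor keeps the half-angle phase exactly.
Answer: \frac{1}{2} + \frac{\sqrt{3}}{2} e_{13}
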